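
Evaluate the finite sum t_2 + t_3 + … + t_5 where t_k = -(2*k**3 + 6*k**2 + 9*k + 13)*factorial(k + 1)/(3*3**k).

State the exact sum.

The ratio is (2*k**4 + 16*k**3 + 51*k**2 + 84*k + 60)/(3*(2*k**3 + 6*k**2 + 9*k + 13)).
Take A(k)=k/3 + 2/3, B(k)=1, C(k)=k**3 + 3*k**2 + 9*k/2 + 13/2.
Need (k/3 + 2/3)·f(k+1) − (1)·f(k) = k**3 + 3*k**2 + 9*k/2 + 13/2.
deg f ≤ 2 (via 1,0,3).
Solving with deg f ≤ 2: f(k) = 3*(2*k**2 + 4*k - 1)/2.
Then R = B(k−1)f/C = 3*(2*k**2 + 4*k - 1)/(2*k**3 + 6*k**2 + 9*k + 13), so s_k = R(k)·t_k = -(2*k**2 + 4*k - 1)*factorial(k + 1)/3**k.
Δs = -(2*k**3 + 6*k**2 + 9*k + 13)*factorial(k + 1)/(3*3**k), as required.
Evaluate s at k=6 and k=2: -53200/81 and -10; difference -52390/81.

Σ = -52390/81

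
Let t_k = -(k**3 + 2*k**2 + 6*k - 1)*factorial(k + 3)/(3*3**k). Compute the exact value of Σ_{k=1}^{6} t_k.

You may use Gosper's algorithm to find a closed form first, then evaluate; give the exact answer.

Step 1: r(k) = (k**4 + 9*k**3 + 33*k**2 + 60*k + 32)/(3*(k**3 + 2*k**2 + 6*k - 1)).
Take A(k)=k/3 + 4/3, B(k)=1, C(k)=k**3 + 2*k**2 + 6*k - 1.
f must satisfy (k/3 + 4/3)·f(k+1) − (1)·f(k) = k**3 + 2*k**2 + 6*k - 1.
deg f ≤ 2 (via 1,0,3).
Solving with deg f ≤ 2: f(k) = 3*(k**2 - k - 1).
Get s_k = R·t_k = (-k**2 + k + 1)*factorial(k + 3)/3**k with R(k) = B(k−1)f(k)/C(k) = 3*(k**2 - k - 1)/(k**3 + 2*k**2 + 6*k - 1).
Check: Δs_k = -(k**3 + 2*k**2 + 6*k - 1)*factorial(k + 3)/(3*3**k). ✓
Σ_(k=1)^(6) t_k = s_(7) − s_(1) = -1836800/27 − (8) = -1837016/27.

Σ = -1837016/27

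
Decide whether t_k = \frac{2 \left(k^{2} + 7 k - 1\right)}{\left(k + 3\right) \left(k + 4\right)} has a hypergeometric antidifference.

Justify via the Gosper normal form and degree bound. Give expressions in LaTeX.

Compute t_(k+1)/t_k: get (k + 3)*(7*k + (k + 1)**2 + 6)/((k + 5)*(k**2 + 7*k - 1)).
Take A(k)=k + 3, B(k)=k + 5, C(k)=k**2 + 7*k - 1.
Solve (k + 3)·f(k+1) − (k + 4)·f(k) = k**2 + 7*k - 1.
deg f ≤ 2 (via 1,1,2).
Solve for f: f(k) = k*(3*k - 4)/3 (degree 2 ≤ 2).
Then R = B(k−1)f/C = k*(k + 4)*(3*k - 4)/(3*(k**2 + 7*k - 1)), so s_k = R(k)·t_k = 2*k*(3*k - 4)/(3*(k + 3)).
Check: Δs_k = 2*(k**2 + 7*k - 1)/(k**2 + 7*k + 12). ✓

Yes. s_k = \frac{2 k \left(3 k - 4\right)}{3 \left(k + 3\right)}.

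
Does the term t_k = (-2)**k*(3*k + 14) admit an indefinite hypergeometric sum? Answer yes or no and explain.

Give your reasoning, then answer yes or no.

Yes. s_k = (-2)**k*(-k - 4).

Ratio r(k) = 2*(-3*k - 17)/(3*k + 14).
Take A(k)=-2, B(k)=1, C(k)=k + 14/3.
Need (-2)·f(k+1) − (1)·f(k) = k + 14/3.
d = 1 from the (0,0,1) case.
Solve for f: f(k) = -(k + 4)/3 (degree 1 ≤ 1).
So s_k = (B(k−1)f/C)·t_k = (-(k + 4)/(3*k + 14))·t_k = (-2)**k*(-k - 4).
Check: Δs_k = (-2)**k*(3*k + 14). ✓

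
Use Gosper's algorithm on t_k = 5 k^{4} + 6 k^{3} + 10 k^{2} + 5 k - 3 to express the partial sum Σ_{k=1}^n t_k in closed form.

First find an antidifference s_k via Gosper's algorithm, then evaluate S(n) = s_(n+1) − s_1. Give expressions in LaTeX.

S(n) = n \left(n^{4} + 4 n^{3} + 8 n^{2} + 9 n + 1\right)

Compute t_(k+1)/t_k: get (5*k**4 + 26*k**3 + 58*k**2 + 63*k + 23)/(5*k**4 + 6*k**3 + 10*k**2 + 5*k - 3).
So A=1 and B=1, with C=k**4 + 6*k**3/5 + 2*k**2 + k - 3/5.
Solve (1)·f(k+1) − (1)·f(k) = k**4 + 6*k**3/5 + 2*k**2 + k - 3/5.
From deg A=0, deg B=0, deg C=4: d=5.
Match coefficients ⇒ f(k) = k*(k**4 - k**3 + 2*k**2 - k - 4)/5.
Then R = B(k−1)f/C = k*(k**4 - k**3 + 2*k**2 - k - 4)/(5*k**4 + 6*k**3 + 10*k**2 + 5*k - 3), so s_k = R(k)·t_k = k*(k**4 - k**3 + 2*k**2 - k - 4).
Check: Δs_k = 5*k**4 + 6*k**3 + 10*k**2 + 5*k - 3. ✓
Evaluate: s_(n+1) = n**5 + 4*n**4 + 8*n**3 + 9*n**2 + n - 3; subtract s_(1) = -3 ⇒ S(n) = n*(n**4 + 4*n**3 + 8*n**2 + 9*n + 1).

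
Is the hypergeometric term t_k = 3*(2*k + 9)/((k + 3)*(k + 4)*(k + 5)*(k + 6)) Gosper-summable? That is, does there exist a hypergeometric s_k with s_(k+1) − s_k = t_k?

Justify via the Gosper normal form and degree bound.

Compute t_(k+1)/t_k: get (k + 3)*(2*k + 11)/((k + 7)*(2*k + 9)).
So A=k + 3 and B=k + 7, with C=k + 9/2.
Need (k + 3)·f(k+1) − (k + 6)·f(k) = k + 9/2.
From deg A=1, deg B=1, deg C=1: d=3.
Solve for f: f(k) = k*(k + 4)*(k + 8)/30 (degree 3 ≤ 3).
Certificate R = B(k−1)f/C = k*(k + 4)*(k + 6)*(k + 8)/(15*(2*k + 9)) gives s_k = k*(k + 8)/(5*(k**2 + 8*k + 15)).
Check: Δs_k = 3*(2*k + 9)/(k**4 + 18*k**3 + 119*k**2 + 342*k + 360). ✓

Yes. s_k = k*(k + 8)/(5*(k**2 + 8*k + 15)).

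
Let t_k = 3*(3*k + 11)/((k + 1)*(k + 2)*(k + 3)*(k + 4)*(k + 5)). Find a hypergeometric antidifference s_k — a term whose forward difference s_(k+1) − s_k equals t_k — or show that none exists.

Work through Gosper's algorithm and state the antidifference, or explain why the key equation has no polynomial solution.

Ratio r(k) = (k + 1)*(3*k + 14)/((k + 6)*(3*k + 11)).
Take A(k)=k + 1, B(k)=k + 6, C(k)=k + 11/3.
Set up (k + 1)·f(k+1) − (k + 5)·f(k) − (k + 11/3) = 0.
From deg A=1, deg B=1, deg C=1: d=4.
A polynomial solution: f(k) = k*(k + 3)*(k**2 + 7*k + 14)/24.
R(k) = B(k−1)·f(k)/C(k) = k*(k + 3)*(k + 5)*(k**2 + 7*k + 14)/(8*(3*k + 11)); s_k = R·t_k = 3*k*(k**2 + 7*k + 14)/(8*(k**3 + 7*k**2 + 14*k + 8)).
s_(k+1) − s_k = 3*(3*k + 11)/(k**5 + 15*k**4 + 85*k**3 + 225*k**2 + 274*k + 120) = t_k.

s_k = 3*k*(k**2 + 7*k + 14)/(8*(k**3 + 7*k**2 + 14*k + 8))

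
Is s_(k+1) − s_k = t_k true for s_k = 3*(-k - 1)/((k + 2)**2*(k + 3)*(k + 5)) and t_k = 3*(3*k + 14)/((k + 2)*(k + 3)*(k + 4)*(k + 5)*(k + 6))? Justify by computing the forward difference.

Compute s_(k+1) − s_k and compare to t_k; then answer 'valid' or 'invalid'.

s_(k+1) = 3*(-k - 2)/((k + 3)**2*(k + 4)*(k + 6))
s_(k+1) − s_k = 3*(3*k**3 + 25*k**2 + 58*k + 32)/(k**7 + 25*k**6 + 261*k**5 + 1475*k**4 + 4874*k**3 + 9420*k**2 + 9864*k + 4320)
(s_(k+1) − s_k) − t_k = 6*(-2*k**2 - 15*k - 26)/(k**7 + 25*k**6 + 261*k**5 + 1475*k**4 + 4874*k**3 + 9420*k**2 + 9864*k + 4320)

Invalid: residual 6*(-2*k**2 - 15*k - 26)/(k**7 + 25*k**6 + 261*k**5 + 1475*k**4 + 4874*k**3 + 9420*k**2 + 9864*k + 4320) ≠ 0.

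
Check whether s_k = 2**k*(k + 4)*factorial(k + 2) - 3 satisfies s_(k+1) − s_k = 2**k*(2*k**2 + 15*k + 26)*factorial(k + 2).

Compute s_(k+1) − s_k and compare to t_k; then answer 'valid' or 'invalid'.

s_(k+1) = 2**(k + 1)*(k + 5)*factorial(k + 3) - 3
s_(k+1) − s_k = 2**k*(2*k**2 + 15*k + 26)*factorial(k + 2)
(s_(k+1) − s_k) − t_k = 0

Valid — Δs_k = t_k.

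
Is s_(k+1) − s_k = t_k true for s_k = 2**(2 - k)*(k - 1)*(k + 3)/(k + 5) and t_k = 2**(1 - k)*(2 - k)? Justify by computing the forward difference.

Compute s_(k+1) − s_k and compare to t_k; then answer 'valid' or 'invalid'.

Invalid: residual 2**(2 - k)*(k**2 + 5*k - 12)/(k**2 + 11*k + 30) ≠ 0.

s_(k+1) = 2**(1 - k)*k*(k + 4)/(k + 6)
s_(k+1) − s_k = 2**(1 - k)*(-k**3 - 7*k**2 + 2*k + 36)/(k**2 + 11*k + 30)
(s_(k+1) − s_k) − t_k = 2**(2 - k)*(k**2 + 5*k - 12)/(k**2 + 11*k + 30)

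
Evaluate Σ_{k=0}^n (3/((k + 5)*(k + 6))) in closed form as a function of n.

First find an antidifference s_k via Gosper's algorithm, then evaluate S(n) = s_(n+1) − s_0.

S(n) = 3*(n + 1)/(5*(n + 6))

t_(k+1)/t_k = (k + 5)/(k + 7).
Factor: A=k + 5; B=k + 7; C=1.
Set up (k + 5)·f(k+1) − (k + 6)·f(k) − (1) = 0.
d = 1 from the (1,1,0) case.
Solving with deg f ≤ 1: f(k) = k/5.
Get s_k = R·t_k = 3*k/(5*(k + 5)) with R(k) = B(k−1)f(k)/C(k) = k*(k + 6)/5.
Check: Δs_k = 3/(k**2 + 11*k + 30). ✓
s_(n+1) = 3*(n + 1)/(5*(n + 6)) and s_(0) = 0, so S(n) = 3*(n + 1)/(5*(n + 6)).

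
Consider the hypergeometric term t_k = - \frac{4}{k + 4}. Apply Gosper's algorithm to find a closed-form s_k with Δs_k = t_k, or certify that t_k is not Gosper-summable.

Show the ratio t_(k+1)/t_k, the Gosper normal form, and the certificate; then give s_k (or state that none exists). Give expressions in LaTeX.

Ratio r(k) = (k + 4)/(k + 5).
Factor: A=k + 4; B=k + 5; C=1.
Solve (k + 4)·f(k+1) − (k + 4)·f(k) = 1.
Bound: deg f ≤ 0.
Generic f = c0 gives residual -1; -1 = 0 cannot hold, so t_k is not Gosper-summable.

no hypergeometric antidifference exists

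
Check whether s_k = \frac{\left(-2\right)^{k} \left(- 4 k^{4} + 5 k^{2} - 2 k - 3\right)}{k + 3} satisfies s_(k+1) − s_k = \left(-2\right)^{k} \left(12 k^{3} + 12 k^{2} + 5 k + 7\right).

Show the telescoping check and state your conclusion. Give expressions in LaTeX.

Invalid: residual \frac{\left(-2\right)^{k + 1} \left(12 k^{4} + 52 k^{3} + 37 k^{2} + 21 k + 24\right)}{k^{2} + 7 k + 12} ≠ 0.

s_(k+1) = (-2)**(k + 1)*(-2*k - 4*(k + 1)**4 + 5*(k + 1)**2 - 5)/(k + 4)
s_(k+1) − s_k = (-2)**k*(12*k**5 + 72*k**4 + 129*k**3 + 112*k**2 + 67*k + 36)/(k**2 + 7*k + 12)
(s_(k+1) − s_k) − t_k = (-2)**(k + 1)*(12*k**4 + 52*k**3 + 37*k**2 + 21*k + 24)/(k**2 + 7*k + 12)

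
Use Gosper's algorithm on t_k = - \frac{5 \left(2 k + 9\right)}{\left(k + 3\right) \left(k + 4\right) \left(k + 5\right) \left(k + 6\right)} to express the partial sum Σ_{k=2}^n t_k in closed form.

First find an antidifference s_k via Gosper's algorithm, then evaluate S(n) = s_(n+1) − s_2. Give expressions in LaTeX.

S(n) = \frac{- n^{2} - 10 n + 11}{7 \left(n^{2} + 10 n + 24\right)}

t_(k+1)/t_k = (k + 3)*(2*k + 11)/((k + 7)*(2*k + 9)).
A = k + 3, B = k + 7, C = k + 9/2.
Set up (k + 3)·f(k+1) − (k + 6)·f(k) − (k + 9/2) = 0.
Bound: deg f ≤ 3.
Coefficient equations give f(k) = k*(k + 4)*(k + 8)/30.
So s_k = (B(k−1)f/C)·t_k = (k*(k + 4)*(k + 6)*(k + 8)/(15*(2*k + 9)))·t_k = k*(-k - 8)/(3*(k**2 + 8*k + 15)).
Δs = 5*(-2*k - 9)/(k**4 + 18*k**3 + 119*k**2 + 342*k + 360), as required.
Telescope: S(n) = s_(n+1) − s_(2) = (-n**2 - 10*n - 9)/(3*(n**2 + 10*n + 24)) − (-4/21) = (-n**2 - 10*n + 11)/(7*(n**2 + 10*n + 24)).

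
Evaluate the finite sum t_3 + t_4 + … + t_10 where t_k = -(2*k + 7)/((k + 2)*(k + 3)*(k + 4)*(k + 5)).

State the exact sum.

Σ = -32/1365

r(k) = (k + 2)*(2*k + 9)/((k + 6)*(2*k + 7)) after simplifying.
A = k + 2, B = k + 6, C = k + 7/2.
Need (k + 2)·f(k+1) − (k + 5)·f(k) = k + 7/2.
Bound: deg f ≤ 3.
Match coefficients ⇒ f(k) = k*(k + 3)*(k + 6)/16.
Certificate R = B(k−1)f/C = k*(k + 3)*(k + 5)*(k + 6)/(8*(2*k + 7)) gives s_k = k*(-k - 6)/(8*(k**2 + 6*k + 8)).
Δs = (-2*k - 7)/(k**4 + 14*k**3 + 71*k**2 + 154*k + 120), as required.
Telescoping: Σ = s_(11) − s_(3) = -187/1560 − (-27/280) = -32/1365.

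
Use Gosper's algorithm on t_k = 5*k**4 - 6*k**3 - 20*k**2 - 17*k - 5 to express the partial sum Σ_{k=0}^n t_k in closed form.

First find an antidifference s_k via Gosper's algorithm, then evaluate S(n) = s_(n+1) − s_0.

S(n) = n**5 + n**4 - 8*n**3 - 20*n**2 - 17*n - 5

The ratio is (5*k**4 + 14*k**3 - 8*k**2 - 55*k - 43)/(5*k**4 - 6*k**3 - 20*k**2 - 17*k - 5).
Gosper form: A/B · C(k+1)/C(k) with A=1, B=1, C=k**4 - 6*k**3/5 - 4*k**2 - 17*k/5 - 1.
Need (1)·f(k+1) − (1)·f(k) = k**4 - 6*k**3/5 - 4*k**2 - 17*k/5 - 1.
From deg A=0, deg B=0, deg C=4: d=5.
A polynomial solution: f(k) = k**3*(k**2 - 4*k - 2)/5.
Certificate R = B(k−1)f/C = k**3*(k**2 - 4*k - 2)/(5*k**4 - 6*k**3 - 20*k**2 - 17*k - 5) gives s_k = k**3*(k**2 - 4*k - 2).
Δs = 5*k**4 - 6*k**3 - 20*k**2 - 17*k - 5, as required.
Telescope: S(n) = s_(n+1) − s_(0) = n**5 + n**4 - 8*n**3 - 20*n**2 - 17*n - 5 − (0) = n**5 + n**4 - 8*n**3 - 20*n**2 - 17*n - 5.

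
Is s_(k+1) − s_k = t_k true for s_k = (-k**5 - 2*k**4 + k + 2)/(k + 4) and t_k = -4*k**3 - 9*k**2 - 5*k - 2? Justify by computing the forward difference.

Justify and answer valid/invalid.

s_(k+1) = (k - (k + 1)**5 - 2*(k + 1)**4 + 3)/(k + 5)
s_(k+1) − s_k = (-4*k**5 - 36*k**4 - 94*k**3 - 101*k**2 - 55*k - 10)/(k**2 + 9*k + 20)
(s_(k+1) − s_k) − t_k = 3*(3*k**4 + 24*k**3 + 42*k**2 + 21*k + 10)/(k**2 + 9*k + 20)

Invalid: residual 3*(3*k**4 + 24*k**3 + 42*k**2 + 21*k + 10)/(k**2 + 9*k + 20) ≠ 0.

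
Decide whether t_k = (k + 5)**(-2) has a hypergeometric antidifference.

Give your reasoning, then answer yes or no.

Compute t_(k+1)/t_k: get (k + 5)**2/(k + 6)**2.
Factor: A=k**2 + 10*k + 25; B=k**2 + 12*k + 36; C=1.
f must satisfy (k**2 + 10*k + 25)·f(k+1) − (k**2 + 10*k + 25)·f(k) = 1.
Bound: deg f ≤ 0.
Write f(k) = c0. Then LHS − RHS = -1, requiring -1 = 0: contradictory. No certificate.

No; the coefficient equations for f are inconsistent.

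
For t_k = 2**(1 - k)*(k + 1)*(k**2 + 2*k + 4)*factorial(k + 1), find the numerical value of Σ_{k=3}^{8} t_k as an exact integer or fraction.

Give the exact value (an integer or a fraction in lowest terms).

Σ = 2551356

Compute t_(k+1)/t_k: get (k + 2)**2*(k + (k + 1)**2/2 + 3)/((k + 1)*(k**2 + 2*k + 4)).
A = k/2 + 1, B = 1, C = k**3 + 3*k**2 + 6*k + 4.
f must satisfy (k/2 + 1)·f(k+1) − (1)·f(k) = k**3 + 3*k**2 + 6*k + 4.
d = 2 from the (1,0,3) case.
A polynomial solution: f(k) = 2*k*(k + 1).
So s_k = (B(k−1)f/C)·t_k = (2*k/(k**2 + 2*k + 4))·t_k = 2**(2 - k)*k*(k + 1)*factorial(k + 1).
Check: Δs_k = 2**(1 - k)*(k + 1)*(k**2 + 2*k + 4)*factorial(k + 1). ✓
Σ_(k=3)^(8) t_k = s_(9) − s_(3) = 2551500 − (144) = 2551356.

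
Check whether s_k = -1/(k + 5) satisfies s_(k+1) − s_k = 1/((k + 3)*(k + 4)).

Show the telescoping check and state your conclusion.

Invalid: residual 2*(-2*k - 9)/(k**4 + 18*k**3 + 119*k**2 + 342*k + 360) ≠ 0.

s_(k+1) = -1/(k + 6)
s_(k+1) − s_k = 1/((k + 5)*(k + 6))
(s_(k+1) − s_k) − t_k = 2*(-2*k - 9)/(k**4 + 18*k**3 + 119*k**2 + 342*k + 360)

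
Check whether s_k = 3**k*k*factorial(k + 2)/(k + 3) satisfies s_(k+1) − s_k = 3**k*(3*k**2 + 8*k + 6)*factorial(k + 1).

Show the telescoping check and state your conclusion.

s_(k+1) = 3**(k + 1)*(k + 1)*factorial(k + 3)/(k + 4)
s_(k+1) − s_k = 3**k*(3*k**3 + 20*k**2 + 41*k + 27)*factorial(k + 2)/((k + 3)*(k + 4))
(s_(k+1) − s_k) − t_k = -3**k*(3*k**3 + 17*k**2 + 29*k + 18)*factorial(k + 1)/((k + 3)*(k + 4))

Invalid: residual -3**k*(3*k**3 + 17*k**2 + 29*k + 18)*factorial(k + 1)/((k + 3)*(k + 4)) ≠ 0.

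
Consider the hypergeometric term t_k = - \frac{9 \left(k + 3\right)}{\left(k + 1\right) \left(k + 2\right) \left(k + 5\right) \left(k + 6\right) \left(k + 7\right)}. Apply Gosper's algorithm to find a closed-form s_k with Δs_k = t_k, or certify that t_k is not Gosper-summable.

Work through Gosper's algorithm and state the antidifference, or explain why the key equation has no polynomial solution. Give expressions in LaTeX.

Ratio r(k) = (k + 1)*(k + 4)*(k + 5)/((k + 3)**2*(k + 8)).
Factor: A=k + 1; B=k + 8; C=k**3 + 10*k**2 + 33*k + 36.
Need (k + 1)·f(k+1) − (k + 7)·f(k) = k**3 + 10*k**2 + 33*k + 36.
deg f ≤ 6 (via 1,1,3).
Solve for f: f(k) = k*(k + 2)*(k + 3)*(k + 4)*(k**2 + 12*k + 41)/90 (degree 6 ≤ 6).
Then R = B(k−1)f/C = k*(k + 2)*(k + 7)*(k**2 + 12*k + 41)/(90*(k + 3)), so s_k = R(k)·t_k = k*(-k**2 - 12*k - 41)/(10*(k**3 + 12*k**2 + 41*k + 30)).
Verify: 9*(-k - 3)/(k**5 + 21*k**4 + 163*k**3 + 567*k**2 + 844*k + 420) matches t_k.

s_k = \frac{k \left(- k^{2} - 12 k - 41\right)}{10 \left(k^{3} + 12 k^{2} + 41 k + 30\right)}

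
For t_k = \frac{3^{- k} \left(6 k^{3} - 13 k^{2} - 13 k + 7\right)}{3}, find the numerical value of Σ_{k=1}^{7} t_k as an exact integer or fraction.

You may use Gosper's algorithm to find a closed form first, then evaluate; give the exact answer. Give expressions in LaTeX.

Σ = -3565/6561

The ratio is (6*k**3 + 5*k**2 - 21*k - 13)/(3*(6*k**3 - 13*k**2 - 13*k + 7)).
A = 1/3, B = 1, C = k**3 - 13*k**2/6 - 13*k/6 + 7/6.
f must satisfy (1/3)·f(k+1) − (1)·f(k) = k**3 - 13*k**2/6 - 13*k/6 + 7/6.
From deg A=0, deg B=0, deg C=3: d=3.
Match coefficients ⇒ f(k) = -(3*k**3 - 2*k**2 - 4*k + 2)/2.
Certificate R = B(k−1)f/C = -3*(3*k**3 - 2*k**2 - 4*k + 2)/(6*k**3 - 13*k**2 - 13*k + 7) gives s_k = (-3*k**3 + 2*k**2 + 4*k - 2)/3**k.
s_(k+1) − s_k = (6*k**3 - 13*k**2 - 13*k + 7)/(3*3**k) = t_k.
Telescoping: Σ = s_(8) − s_(1) = -1378/6561 − (1/3) = -3565/6561.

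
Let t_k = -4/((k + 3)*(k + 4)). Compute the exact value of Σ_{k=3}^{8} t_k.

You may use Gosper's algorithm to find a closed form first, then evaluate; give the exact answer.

r(k) = (k + 3)/(k + 5) after simplifying.
Normal form (A,B,C) = (k + 3, k + 5, 1).
Need (k + 3)·f(k+1) − (k + 4)·f(k) = 1.
From deg A=1, deg B=1, deg C=0: d=1.
A polynomial solution: f(k) = k/3.
Get s_k = R·t_k = -4*k/(3*k + 9) with R(k) = B(k−1)f(k)/C(k) = k*(k + 4)/3.
s_(k+1) − s_k = -4/(k**2 + 7*k + 12) = t_k.
Evaluate s at k=9 and k=3: -1 and -2/3; difference -1/3.

Σ = -1/3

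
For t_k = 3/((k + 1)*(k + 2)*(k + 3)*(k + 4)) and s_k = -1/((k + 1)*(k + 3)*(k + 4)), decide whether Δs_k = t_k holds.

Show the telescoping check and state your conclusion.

s_(k+1) = -1/((k + 2)*(k + 4)*(k + 5))
s_(k+1) − s_k = (3*k + 7)/(k**5 + 15*k**4 + 85*k**3 + 225*k**2 + 274*k + 120)
(s_(k+1) − s_k) − t_k = -8/(k**5 + 15*k**4 + 85*k**3 + 225*k**2 + 274*k + 120)

Invalid: residual -8/(k**5 + 15*k**4 + 85*k**3 + 225*k**2 + 274*k + 120) ≠ 0.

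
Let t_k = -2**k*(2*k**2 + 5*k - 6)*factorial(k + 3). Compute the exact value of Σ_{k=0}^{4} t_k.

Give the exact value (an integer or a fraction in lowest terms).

The ratio is 2*(2*k**3 + 17*k**2 + 37*k + 4)/(2*k**2 + 5*k - 6).
Take A(k)=2*k + 8, B(k)=1, C(k)=k**2 + 5*k/2 - 3.
Set up (2*k + 8)·f(k+1) − (1)·f(k) − (k**2 + 5*k/2 - 3) = 0.
From deg A=1, deg B=0, deg C=2: d=1.
Solve for f: f(k) = (k - 2)/2 (degree 1 ≤ 1).
Get s_k = R·t_k = -2**k*(k - 2)*factorial(k + 3) with R(k) = B(k−1)f(k)/C(k) = (k - 2)/(2*k**2 + 5*k - 6).
Δs = -2**k*(2*k**2 + 5*k - 6)*factorial(k + 3), as required.
Evaluate s at k=5 and k=0: -3870720 and 12; difference -3870732.

Σ = -3870732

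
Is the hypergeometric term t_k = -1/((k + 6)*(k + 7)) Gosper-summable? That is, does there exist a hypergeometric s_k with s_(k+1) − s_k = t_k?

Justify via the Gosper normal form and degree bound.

r(k) = (k + 6)/(k + 8) after simplifying.
So A=k + 6 and B=k + 8, with C=1.
Set up (k + 6)·f(k+1) − (k + 7)·f(k) − (1) = 0.
Degrees (1,1,0) ⇒ d ≤ 1.
Coefficient equations give f(k) = k/6.
So s_k = (B(k−1)f/C)·t_k = (k*(k + 7)/6)·t_k = -k/(6*k + 36).
Verify: -1/(k**2 + 13*k + 42) matches t_k.

Yes. s_k = -k/(6*k + 36).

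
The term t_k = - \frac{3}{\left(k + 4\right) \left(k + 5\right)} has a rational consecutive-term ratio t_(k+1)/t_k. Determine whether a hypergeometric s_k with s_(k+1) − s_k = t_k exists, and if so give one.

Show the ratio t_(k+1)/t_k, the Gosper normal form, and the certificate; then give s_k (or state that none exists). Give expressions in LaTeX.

s_k = - \frac{3 k}{4 k + 16}

t_(k+1)/t_k = (k + 4)/(k + 6).
So A=k + 4 and B=k + 6, with C=1.
Solve (k + 4)·f(k+1) − (k + 5)·f(k) = 1.
Degrees (1,1,0) ⇒ d ≤ 1.
Match coefficients ⇒ f(k) = k/4.
So s_k = (B(k−1)f/C)·t_k = (k*(k + 5)/4)·t_k = -3*k/(4*k + 16).
Δs = -3/(k**2 + 9*k + 20), as required.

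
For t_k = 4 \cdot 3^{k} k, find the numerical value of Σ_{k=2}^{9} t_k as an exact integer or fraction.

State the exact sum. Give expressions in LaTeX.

Σ = 1003824

t_(k+1)/t_k = 3 + 3/k.
Normal form (A,B,C) = (3, 1, k).
Solve (3)·f(k+1) − (1)·f(k) = k.
d = 1 from the (0,0,1) case.
Coefficient equations give f(k) = (2*k - 3)/4.
Get s_k = R·t_k = 3**k*(2*k - 3) with R(k) = B(k−1)f(k)/C(k) = (2*k - 3)/(4*k).
Verify: 4*3**k*k matches t_k.
Evaluate s at k=10 and k=2: 1003833 and 9; difference 1003824.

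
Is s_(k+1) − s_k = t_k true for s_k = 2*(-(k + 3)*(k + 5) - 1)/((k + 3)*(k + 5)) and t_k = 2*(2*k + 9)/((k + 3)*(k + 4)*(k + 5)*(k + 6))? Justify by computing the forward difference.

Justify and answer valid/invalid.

Valid — Δs_k = t_k.

s_(k+1) = 2*(-(k + 4)*(k + 6) - 1)/((k + 4)*(k + 6))
s_(k+1) − s_k = 2*(2*k + 9)/(k**4 + 18*k**3 + 119*k**2 + 342*k + 360)
(s_(k+1) − s_k) − t_k = 0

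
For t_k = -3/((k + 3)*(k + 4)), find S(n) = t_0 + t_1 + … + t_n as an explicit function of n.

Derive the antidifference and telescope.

t_(k+1)/t_k = (k + 3)/(k + 5).
Normal form (A,B,C) = (k + 3, k + 5, 1).
f must satisfy (k + 3)·f(k+1) − (k + 4)·f(k) = 1.
deg f ≤ 1 (via 1,1,0).
A polynomial solution: f(k) = k/3.
So s_k = (B(k−1)f/C)·t_k = (k*(k + 4)/3)·t_k = -k/(k + 3).
Verify: -3/(k**2 + 7*k + 12) matches t_k.
Evaluate: s_(n+1) = (-n - 1)/(n + 4); subtract s_(0) = 0 ⇒ S(n) = (-n - 1)/(n + 4).

S(n) = (-n - 1)/(n + 4)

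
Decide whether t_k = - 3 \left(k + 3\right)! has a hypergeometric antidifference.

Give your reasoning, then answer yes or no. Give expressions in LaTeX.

Ratio r(k) = k + 4.
So A=k + 4 and B=1, with C=1.
Set up (k + 4)·f(k+1) − (1)·f(k) − (1) = 0.
deg f ≤ -1 (via 1,0,0).
deg f ≤ -1 is impossible — no certificate.

No — negative degree bound, so no certificate f.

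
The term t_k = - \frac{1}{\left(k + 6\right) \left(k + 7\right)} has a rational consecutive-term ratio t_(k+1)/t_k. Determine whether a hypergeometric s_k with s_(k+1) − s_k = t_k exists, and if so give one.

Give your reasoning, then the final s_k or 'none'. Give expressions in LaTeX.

s_k = - \frac{k}{6 k + 36}

Ratio r(k) = (k + 6)/(k + 8).
Factor: A=k + 6; B=k + 8; C=1.
Set up (k + 6)·f(k+1) − (k + 7)·f(k) − (1) = 0.
Bound: deg f ≤ 1.
Coefficient equations give f(k) = k/6.
So s_k = (B(k−1)f/C)·t_k = (k*(k + 7)/6)·t_k = -k/(6*k + 36).
Verify: -1/(k**2 + 13*k + 42) matches t_k.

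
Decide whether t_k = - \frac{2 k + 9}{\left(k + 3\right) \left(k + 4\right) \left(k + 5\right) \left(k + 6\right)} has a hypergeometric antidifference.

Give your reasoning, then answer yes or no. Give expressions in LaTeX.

Step 1: r(k) = (k + 3)*(2*k + 11)/((k + 7)*(2*k + 9)).
So A=k + 3 and B=k + 7, with C=k + 9/2.
f must satisfy (k + 3)·f(k+1) − (k + 6)·f(k) = k + 9/2.
From deg A=1, deg B=1, deg C=1: d=3.
Coefficient equations give f(k) = k*(k + 4)*(k + 8)/30.
Get s_k = R·t_k = k*(-k - 8)/(15*(k**2 + 8*k + 15)) with R(k) = B(k−1)f(k)/C(k) = k*(k + 4)*(k + 6)*(k + 8)/(15*(2*k + 9)).
Verify: (-2*k - 9)/(k**4 + 18*k**3 + 119*k**2 + 342*k + 360) matches t_k.

Yes. s_k = \frac{k \left(- k - 8\right)}{15 \left(k^{2} + 8 k + 15\right)}.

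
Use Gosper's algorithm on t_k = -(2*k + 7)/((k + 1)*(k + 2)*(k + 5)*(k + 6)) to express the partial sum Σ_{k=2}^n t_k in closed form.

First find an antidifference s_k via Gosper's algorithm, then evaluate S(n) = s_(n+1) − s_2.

S(n) = (-n**2 - 8*n + 9)/(21*(n**2 + 8*n + 12))

The ratio is (k + 1)*(k + 5)*(2*k + 9)/((k + 3)*(k + 7)*(2*k + 7)).
Normal form (A,B,C) = (k + 1, k + 7, k**3 + 21*k**2/2 + 73*k/2 + 42).
Key eq: (k + 1)·f(k+1) = (k + 6)·f(k) + (k**3 + 21*k**2/2 + 73*k/2 + 42).
deg f ≤ 5 (via 1,1,3).
Coefficient equations give f(k) = k*(k + 2)*(k + 3)*(k + 4)*(k + 6)/10.
So s_k = (B(k−1)f/C)·t_k = (k*(k + 2)*(k + 6)**2/(5*(2*k + 7)))·t_k = k*(-k - 6)/(5*(k**2 + 6*k + 5)).
Verify: (-2*k - 7)/(k**4 + 14*k**3 + 65*k**2 + 112*k + 60) matches t_k.
s_(n+1) = (-n**2 - 8*n - 7)/(5*(n**2 + 8*n + 12)) and s_(2) = -16/105, so S(n) = (-n**2 - 8*n + 9)/(21*(n**2 + 8*n + 12)).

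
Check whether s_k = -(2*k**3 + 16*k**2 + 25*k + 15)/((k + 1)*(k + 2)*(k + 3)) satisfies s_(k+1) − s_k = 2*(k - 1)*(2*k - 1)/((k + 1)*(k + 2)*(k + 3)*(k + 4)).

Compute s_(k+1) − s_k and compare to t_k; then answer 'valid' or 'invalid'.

s_(k+1) = (-25*k - 2*(k + 1)**3 - 16*(k + 1)**2 - 40)/((k + 2)*(k + 3)*(k + 4))
s_(k+1) − s_k = 2*(2*k**2 - 3*k + 1)/(k**4 + 10*k**3 + 35*k**2 + 50*k + 24)
(s_(k+1) − s_k) − t_k = 0

valid (s_(k+1) − s_k reduces to t_k)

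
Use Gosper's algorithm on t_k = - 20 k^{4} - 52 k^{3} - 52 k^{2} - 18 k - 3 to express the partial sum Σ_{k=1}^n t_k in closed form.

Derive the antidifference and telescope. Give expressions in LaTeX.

Ratio r(k) = (20*k**4 + 132*k**3 + 328*k**2 + 358*k + 145)/(20*k**4 + 52*k**3 + 52*k**2 + 18*k + 3).
Factor: A=1; B=1; C=k**4 + 13*k**3/5 + 13*k**2/5 + 9*k/10 + 3/20.
f must satisfy (1)·f(k+1) − (1)·f(k) = k**4 + 13*k**3/5 + 13*k**2/5 + 9*k/10 + 3/20.
Bound: deg f ≤ 5.
Coefficient equations give f(k) = k*(4*k**4 + 3*k**3 - 2*k**2 - 4*k + 2)/20.
R(k) = B(k−1)·f(k)/C(k) = k*(4*k**4 + 3*k**3 - 2*k**2 - 4*k + 2)/(20*k**4 + 52*k**3 + 52*k**2 + 18*k + 3); s_k = R·t_k = k*(-4*k**4 - 3*k**3 + 2*k**2 + 4*k - 2).
Verify: -20*k**4 - 52*k**3 - 52*k**2 - 18*k - 3 matches t_k.
Evaluate: s_(n+1) = -4*n**5 - 23*n**4 - 50*n**3 - 48*n**2 - 20*n - 3; subtract s_(1) = -3 ⇒ S(n) = n*(-4*n**4 - 23*n**3 - 50*n**2 - 48*n - 20).

S(n) = n \left(- 4 n^{4} - 23 n^{3} - 50 n^{2} - 48 n - 20\right)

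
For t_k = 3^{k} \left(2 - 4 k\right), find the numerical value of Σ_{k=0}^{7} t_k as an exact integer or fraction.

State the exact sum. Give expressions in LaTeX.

Σ = -78736

The ratio is 3*(2*k + 1)/(2*k - 1).
So A=3 and B=1, with C=k - 1/2.
Need (3)·f(k+1) − (1)·f(k) = k - 1/2.
From deg A=0, deg B=0, deg C=1: d=1.
Solving with deg f ≤ 1: f(k) = (k - 2)/2.
R(k) = B(k−1)·f(k)/C(k) = (k - 2)/(2*k - 1); s_k = R·t_k = 2*3**k*(2 - k).
Δs = 3**k*(2 - 4*k), as required.
Telescoping: Σ = s_(8) − s_(0) = -78732 − (4) = -78736.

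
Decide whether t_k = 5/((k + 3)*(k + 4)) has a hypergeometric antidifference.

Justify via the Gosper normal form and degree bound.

Yes. s_k = 5*k/(3*(k + 3)).

r(k) = (k + 3)/(k + 5) after simplifying.
So A=k + 3 and B=k + 5, with C=1.
f must satisfy (k + 3)·f(k+1) − (k + 4)·f(k) = 1.
Bound: deg f ≤ 1.
Solving with deg f ≤ 1: f(k) = k/3.
Get s_k = R·t_k = 5*k/(3*(k + 3)) with R(k) = B(k−1)f(k)/C(k) = k*(k + 4)/3.
Verify: 5/(k**2 + 7*k + 12) matches t_k.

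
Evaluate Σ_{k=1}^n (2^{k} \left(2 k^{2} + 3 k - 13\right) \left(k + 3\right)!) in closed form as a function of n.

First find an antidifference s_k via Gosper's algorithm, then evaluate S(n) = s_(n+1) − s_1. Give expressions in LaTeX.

t_(k+1)/t_k = 2*(2*k**3 + 15*k**2 + 20*k - 32)/(2*k**2 + 3*k - 13).
Take A(k)=2*k + 8, B(k)=1, C(k)=k**2 + 3*k/2 - 13/2.
f must satisfy (2*k + 8)·f(k+1) − (1)·f(k) = k**2 + 3*k/2 - 13/2.
Bound: deg f ≤ 1.
Solve for f: f(k) = (k - 3)/2 (degree 1 ≤ 1).
R(k) = B(k−1)·f(k)/C(k) = (k - 3)/(2*k**2 + 3*k - 13); s_k = R·t_k = 2**k*(k - 3)*factorial(k + 3).
Check: Δs_k = 2**k*(2*k**2 + 3*k - 13)*factorial(k + 3). ✓
Telescope: S(n) = s_(n+1) − s_(1) = 2**(n + 1)*(n - 2)*factorial(n + 4) − (-96) = 2*2**n*n*factorial(n + 4) - 4*2**n*factorial(n + 4) + 96.

S(n) = 2 \cdot 2^{n} n \left(n + 4\right)! - 4 \cdot 2^{n} \left(n + 4\right)! + 96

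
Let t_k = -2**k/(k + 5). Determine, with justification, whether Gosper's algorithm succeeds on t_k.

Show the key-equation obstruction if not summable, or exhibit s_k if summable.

No. Not Gosper-summable.

Ratio r(k) = 2*(k + 5)/(k + 6).
Take A(k)=2*k + 10, B(k)=k + 6, C(k)=1.
Need (2*k + 10)·f(k+1) − (k + 5)·f(k) = 1.
Bound: deg f ≤ -1.
Bound -1 < 0, so the key equation has no polynomial solution.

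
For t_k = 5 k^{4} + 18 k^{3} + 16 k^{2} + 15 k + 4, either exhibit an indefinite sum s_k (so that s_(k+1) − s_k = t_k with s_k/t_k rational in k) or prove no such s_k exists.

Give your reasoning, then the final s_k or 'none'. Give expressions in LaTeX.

r(k) = (5*k**4 + 38*k**3 + 100*k**2 + 121*k + 58)/(5*k**4 + 18*k**3 + 16*k**2 + 15*k + 4) after simplifying.
Normal form (A,B,C) = (1, 1, k**4 + 18*k**3/5 + 16*k**2/5 + 3*k + 4/5).
f must satisfy (1)·f(k+1) − (1)·f(k) = k**4 + 18*k**3/5 + 16*k**2/5 + 3*k + 4/5.
deg f ≤ 5 (via 0,0,4).
Coefficient equations give f(k) = k*(k**4 + 2*k**3 - 2*k**2 + 4*k - 1)/5.
So s_k = (B(k−1)f/C)·t_k = (k*(k**4 + 2*k**3 - 2*k**2 + 4*k - 1)/(5*k**4 + 18*k**3 + 16*k**2 + 15*k + 4))·t_k = k*(k**4 + 2*k**3 - 2*k**2 + 4*k - 1).
s_(k+1) − s_k = 5*k**4 + 18*k**3 + 16*k**2 + 15*k + 4 = t_k.

s_k = k \left(k^{4} + 2 k^{3} - 2 k^{2} + 4 k - 1\right)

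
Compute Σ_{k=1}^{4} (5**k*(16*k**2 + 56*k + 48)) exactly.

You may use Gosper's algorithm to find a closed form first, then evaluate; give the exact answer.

The ratio is 5*(2*k**2 + 11*k + 15)/(2*k**2 + 7*k + 6).
So A=5 and B=1, with C=k**2 + 7*k/2 + 3.
Solve (5)·f(k+1) − (1)·f(k) = k**2 + 7*k/2 + 3.
deg f ≤ 2 (via 0,0,2).
Solve for f: f(k) = (2*k**2 + 2*k + 1)/8 (degree 2 ≤ 2).
So s_k = (B(k−1)f/C)·t_k = ((2*k**2 + 2*k + 1)/(4*(k + 2)*(2*k + 3)))·t_k = 5**k*(4*k**2 + 4*k + 2).
Δs = 5**k*(16*k**2 + 56*k + 48), as required.
Σ_(k=1)^(4) t_k = s_(5) − s_(1) = 381250 − (50) = 381200.

Σ = 381200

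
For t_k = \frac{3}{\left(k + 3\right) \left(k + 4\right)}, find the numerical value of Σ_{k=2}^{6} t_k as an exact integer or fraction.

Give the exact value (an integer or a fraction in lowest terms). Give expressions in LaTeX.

r(k) = (k + 3)/(k + 5) after simplifying.
Gosper form: A/B · C(k+1)/C(k) with A=k + 3, B=k + 5, C=1.
f must satisfy (k + 3)·f(k+1) − (k + 4)·f(k) = 1.
Bound: deg f ≤ 1.
Solve for f: f(k) = k/3 (degree 1 ≤ 1).
Then R = B(k−1)f/C = k*(k + 4)/3, so s_k = R(k)·t_k = k/(k + 3).
Verify: 3/(k**2 + 7*k + 12) matches t_k.
Σ_(k=2)^(6) t_k = s_(7) − s_(2) = 7/10 − (2/5) = 3/10.

Σ = 3/10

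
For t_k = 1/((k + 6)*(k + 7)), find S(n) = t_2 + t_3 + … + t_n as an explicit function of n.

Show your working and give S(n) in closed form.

t_(k+1)/t_k = (k + 6)/(k + 8).
Take A(k)=k + 6, B(k)=k + 8, C(k)=1.
f must satisfy (k + 6)·f(k+1) − (k + 7)·f(k) = 1.
From deg A=1, deg B=1, deg C=0: d=1.
Match coefficients ⇒ f(k) = k/6.
Get s_k = R·t_k = k/(6*(k + 6)) with R(k) = B(k−1)f(k)/C(k) = k*(k + 7)/6.
Check: Δs_k = 1/(k**2 + 13*k + 42). ✓
Evaluate: s_(n+1) = (n + 1)/(6*(n + 7)); subtract s_(2) = 1/24 ⇒ S(n) = (n - 1)/(8*(n + 7)).

S(n) = (n - 1)/(8*(n + 7))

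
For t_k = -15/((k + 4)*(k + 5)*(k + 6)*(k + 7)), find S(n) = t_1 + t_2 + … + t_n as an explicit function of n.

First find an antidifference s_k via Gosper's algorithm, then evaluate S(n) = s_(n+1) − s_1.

Ratio r(k) = (k + 4)/(k + 8).
Take A(k)=k + 4, B(k)=k + 8, C(k)=1.
Set up (k + 4)·f(k+1) − (k + 7)·f(k) − (1) = 0.
d = 3 from the (1,1,0) case.
Coefficient equations give f(k) = k*(k**2 + 15*k + 74)/360.
R(k) = B(k−1)·f(k)/C(k) = k*(k + 7)*(k**2 + 15*k + 74)/360; s_k = R·t_k = k*(-k**2 - 15*k - 74)/(24*(k + 4)*(k + 5)*(k + 6)).
Δs = -15/(k**4 + 22*k**3 + 179*k**2 + 638*k + 840), as required.
Telescope: S(n) = s_(n+1) − s_(1) = (-n**3 - 18*n**2 - 107*n - 90)/(24*(n**3 + 18*n**2 + 107*n + 210)) − (-1/56) = n*(-n**2 - 18*n - 107)/(42*(n**3 + 18*n**2 + 107*n + 210)).

S(n) = n*(-n**2 - 18*n - 107)/(42*(n**3 + 18*n**2 + 107*n + 210))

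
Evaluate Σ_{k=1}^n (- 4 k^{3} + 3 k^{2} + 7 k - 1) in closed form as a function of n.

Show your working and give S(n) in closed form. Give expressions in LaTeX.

Step 1: r(k) = (4*k**3 + 9*k**2 - k - 5)/(4*k**3 - 3*k**2 - 7*k + 1).
Normal form (A,B,C) = (1, 1, k**3 - 3*k**2/4 - 7*k/4 + 1/4).
Set up (1)·f(k+1) − (1)·f(k) − (k**3 - 3*k**2/4 - 7*k/4 + 1/4) = 0.
From deg A=0, deg B=0, deg C=3: d=4.
Match coefficients ⇒ f(k) = k*(k**3 - 3*k**2 - k + 4)/4.
Certificate R = B(k−1)f/C = k*(k**3 - 3*k**2 - k + 4)/(4*k**3 - 3*k**2 - 7*k + 1) gives s_k = k*(-k**3 + 3*k**2 + k - 4).
s_(k+1) − s_k = -4*k**3 + 3*k**2 + 7*k - 1 = t_k.
Evaluate: s_(n+1) = -n**4 - n**3 + 4*n**2 + 3*n - 1; subtract s_(1) = -1 ⇒ S(n) = n*(-n**3 - n**2 + 4*n + 3).

S(n) = n \left(- n^{3} - n^{2} + 4 n + 3\right)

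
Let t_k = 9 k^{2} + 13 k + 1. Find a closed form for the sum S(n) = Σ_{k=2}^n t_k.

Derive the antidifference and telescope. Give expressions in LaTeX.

S(n) = 3 n^{3} + 11 n^{2} + 9 n - 23

Compute t_(k+1)/t_k: get (9*k**2 + 31*k + 23)/(9*k**2 + 13*k + 1).
Normal form (A,B,C) = (1, 1, k**2 + 13*k/9 + 1/9).
Key eq: (1)·f(k+1) = (1)·f(k) + (k**2 + 13*k/9 + 1/9).
Degrees (0,0,2) ⇒ d ≤ 3.
A polynomial solution: f(k) = k*(3*k**2 + 2*k - 4)/9.
R(k) = B(k−1)·f(k)/C(k) = k*(3*k**2 + 2*k - 4)/(9*k**2 + 13*k + 1); s_k = R·t_k = k*(3*k**2 + 2*k - 4).
Verify: 9*k**2 + 13*k + 1 matches t_k.
s_(n+1) = 3*n**3 + 11*n**2 + 9*n + 1 and s_(2) = 24, so S(n) = 3*n**3 + 11*n**2 + 9*n - 23.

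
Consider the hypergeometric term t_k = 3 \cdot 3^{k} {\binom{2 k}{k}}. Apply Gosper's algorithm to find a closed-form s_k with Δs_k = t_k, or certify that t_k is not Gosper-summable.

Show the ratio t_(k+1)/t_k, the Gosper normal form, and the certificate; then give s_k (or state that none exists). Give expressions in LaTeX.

none (Gosper's algorithm certifies no s_k)

r(k) = 6*(2*k + 1)/(k + 1) after simplifying.
Factor: A=12*k + 6; B=k + 1; C=1.
Solve (12*k + 6)·f(k+1) − (k)·f(k) = 1.
Degrees (1,1,0) ⇒ d ≤ -1.
Negative degree bound (-1): no f exists, t_k not Gosper-summable.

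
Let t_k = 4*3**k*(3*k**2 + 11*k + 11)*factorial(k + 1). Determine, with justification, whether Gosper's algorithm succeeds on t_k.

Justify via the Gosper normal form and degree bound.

Yes. s_k = 4*3**k*(k + 1)*factorial(k + 1).

r(k) = 3*(3*k**3 + 23*k**2 + 59*k + 50)/(3*k**2 + 11*k + 11) after simplifying.
Take A(k)=3*k + 6, B(k)=1, C(k)=k**2 + 11*k/3 + 11/3.
Key eq: (3*k + 6)·f(k+1) = (1)·f(k) + (k**2 + 11*k/3 + 11/3).
d = 1 from the (1,0,2) case.
Solving with deg f ≤ 1: f(k) = (k + 1)/3.
So s_k = (B(k−1)f/C)·t_k = ((k + 1)/(3*k**2 + 11*k + 11))·t_k = 4*3**k*(k + 1)*factorial(k + 1).
s_(k+1) − s_k = 4*3**k*(3*k**2 + 11*k + 11)*factorial(k + 1) = t_k.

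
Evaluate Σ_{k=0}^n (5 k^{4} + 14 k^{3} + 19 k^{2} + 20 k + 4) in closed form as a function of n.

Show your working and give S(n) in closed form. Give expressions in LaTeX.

Ratio r(k) = (5*k**4 + 34*k**3 + 91*k**2 + 120*k + 62)/(5*k**4 + 14*k**3 + 19*k**2 + 20*k + 4).
Factor: A=1; B=1; C=k**4 + 14*k**3/5 + 19*k**2/5 + 4*k + 4/5.
f must satisfy (1)·f(k+1) − (1)·f(k) = k**4 + 14*k**3/5 + 19*k**2/5 + 4*k + 4/5.
From deg A=0, deg B=0, deg C=4: d=5.
A polynomial solution: f(k) = k*(k**4 + k**3 + k**2 + 4*k - 3)/5.
Get s_k = R·t_k = k*(k**4 + k**3 + k**2 + 4*k - 3) with R(k) = B(k−1)f(k)/C(k) = k*(k**4 + k**3 + k**2 + 4*k - 3)/(5*k**4 + 14*k**3 + 19*k**2 + 20*k + 4).
Δs = 5*k**4 + 14*k**3 + 19*k**2 + 20*k + 4, as required.
Telescope: S(n) = s_(n+1) − s_(0) = n**5 + 6*n**4 + 15*n**3 + 23*n**2 + 17*n + 4 − (0) = n**5 + 6*n**4 + 15*n**3 + 23*n**2 + 17*n + 4.

S(n) = n^{5} + 6 n^{4} + 15 n^{3} + 23 n^{2} + 17 n + 4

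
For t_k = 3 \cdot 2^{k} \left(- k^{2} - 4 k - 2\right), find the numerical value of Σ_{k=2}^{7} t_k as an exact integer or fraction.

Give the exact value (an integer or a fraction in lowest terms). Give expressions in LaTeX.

Σ = -49104

r(k) = 2*(k**2 + 6*k + 7)/(k**2 + 4*k + 2) after simplifying.
So A=2 and B=1, with C=k**2 + 4*k + 2.
f must satisfy (2)·f(k+1) − (1)·f(k) = k**2 + 4*k + 2.
From deg A=0, deg B=0, deg C=2: d=2.
Solve for f: f(k) = k**2 (degree 2 ≤ 2).
Then R = B(k−1)f/C = k**2/(k**2 + 4*k + 2), so s_k = R(k)·t_k = -3*2**k*k**2.
s_(k+1) − s_k = 3*2**k*(k**2 - 2*(k + 1)**2) = t_k.
Sum = s_(8) − s_(2); s_(8) = -49152, s_(2) = -48 ⇒ -49104.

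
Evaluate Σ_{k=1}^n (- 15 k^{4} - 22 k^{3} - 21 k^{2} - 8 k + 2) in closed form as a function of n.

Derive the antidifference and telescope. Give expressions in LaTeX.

r(k) = (15*k**4 + 82*k**3 + 177*k**2 + 176*k + 64)/(15*k**4 + 22*k**3 + 21*k**2 + 8*k - 2) after simplifying.
Factor: A=1; B=1; C=k**4 + 22*k**3/15 + 7*k**2/5 + 8*k/15 - 2/15.
f must satisfy (1)·f(k+1) − (1)·f(k) = k**4 + 22*k**3/15 + 7*k**2/5 + 8*k/15 - 2/15.
d = 5 from the (0,0,4) case.
Solve for f: f(k) = k*(3*k**4 - 2*k**3 + k**2 - k - 3)/15 (degree 5 ≤ 5).
Then R = B(k−1)f/C = k*(3*k**4 - 2*k**3 + k**2 - k - 3)/(15*k**4 + 22*k**3 + 21*k**2 + 8*k - 2), so s_k = R(k)·t_k = k*(-3*k**4 + 2*k**3 - k**2 + k + 3).
s_(k+1) − s_k = -15*k**4 - 22*k**3 - 21*k**2 - 8*k + 2 = t_k.
Telescope: S(n) = s_(n+1) − s_(1) = -3*n**5 - 13*n**4 - 23*n**3 - 20*n**2 - 5*n + 2 − (2) = n*(-3*n**4 - 13*n**3 - 23*n**2 - 20*n - 5).

S(n) = n \left(- 3 n^{4} - 13 n^{3} - 23 n^{2} - 20 n - 5\right)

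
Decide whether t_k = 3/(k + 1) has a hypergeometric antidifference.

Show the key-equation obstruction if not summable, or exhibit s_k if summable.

Compute t_(k+1)/t_k: get (k + 1)/(k + 2).
Gosper form: A/B · C(k+1)/C(k) with A=k + 1, B=k + 2, C=1.
Set up (k + 1)·f(k+1) − (k + 1)·f(k) − (1) = 0.
Bound: deg f ≤ 0.
Generic f = c0 gives residual -1; -1 = 0 cannot hold, so t_k is not Gosper-summable.

No. Not Gosper-summable.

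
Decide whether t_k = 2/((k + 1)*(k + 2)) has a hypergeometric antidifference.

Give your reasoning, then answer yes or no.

Yes. s_k = 2*k/(k + 1).

The ratio is (k + 1)/(k + 3).
Gosper form: A/B · C(k+1)/C(k) with A=k + 1, B=k + 3, C=1.
f must satisfy (k + 1)·f(k+1) − (k + 2)·f(k) = 1.
deg f ≤ 1 (via 1,1,0).
Match coefficients ⇒ f(k) = k.
Certificate R = B(k−1)f/C = k*(k + 2) gives s_k = 2*k/(k + 1).
s_(k+1) − s_k = 2/(k**2 + 3*k + 2) = t_k.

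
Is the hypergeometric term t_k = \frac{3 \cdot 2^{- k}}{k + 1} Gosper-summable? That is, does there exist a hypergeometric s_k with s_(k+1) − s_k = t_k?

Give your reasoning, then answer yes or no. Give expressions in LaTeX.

The ratio is (k + 1)/(2*(k + 2)).
So A=k/2 + 1/2 and B=k + 2, with C=1.
Solve (k/2 + 1/2)·f(k+1) − (k + 1)·f(k) = 1.
deg f ≤ -1 (via 1,1,0).
Negative degree bound (-1): no f exists, t_k not Gosper-summable.

No; the degree bound rules out any f.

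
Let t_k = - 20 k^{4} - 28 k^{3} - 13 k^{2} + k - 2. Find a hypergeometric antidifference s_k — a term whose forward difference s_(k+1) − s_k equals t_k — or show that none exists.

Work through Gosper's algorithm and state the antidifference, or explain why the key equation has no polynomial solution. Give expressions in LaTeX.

s_k = k \left(- 4 k^{4} + 3 k^{3} + 3 k^{2} - 4\right)

t_(k+1)/t_k = (20*k**4 + 108*k**3 + 217*k**2 + 189*k + 62)/(20*k**4 + 28*k**3 + 13*k**2 - k + 2).
Take A(k)=1, B(k)=1, C(k)=k**4 + 7*k**3/5 + 13*k**2/20 - k/20 + 1/10.
Set up (1)·f(k+1) − (1)·f(k) − (k**4 + 7*k**3/5 + 13*k**2/20 - k/20 + 1/10) = 0.
deg f ≤ 5 (via 0,0,4).
Coefficient equations give f(k) = k*(4*k**4 - 3*k**3 - 3*k**2 + 4)/20.
Certificate R = B(k−1)f/C = k*(4*k**4 - 3*k**3 - 3*k**2 + 4)/(20*k**4 + 28*k**3 + 13*k**2 - k + 2) gives s_k = k*(-4*k**4 + 3*k**3 + 3*k**2 - 4).
s_(k+1) − s_k = -20*k**4 - 28*k**3 - 13*k**2 + k - 2 = t_k.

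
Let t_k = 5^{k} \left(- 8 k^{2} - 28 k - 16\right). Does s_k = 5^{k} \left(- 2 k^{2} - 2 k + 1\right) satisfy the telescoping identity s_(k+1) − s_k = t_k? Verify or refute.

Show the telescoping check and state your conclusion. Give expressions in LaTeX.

valid (s_(k+1) − s_k reduces to t_k)

s_(k+1) = 5**(k + 1)*(-2*k**2 - 6*k - 3)
s_(k+1) − s_k = 5**k*(-8*k**2 - 28*k - 16)
(s_(k+1) − s_k) − t_k = 0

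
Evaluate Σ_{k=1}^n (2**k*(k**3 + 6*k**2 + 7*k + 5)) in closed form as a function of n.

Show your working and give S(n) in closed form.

S(n) = 2*2**n*n**3 + 6*2**n*n**2 + 8*2**n*n + 6*2**n - 6

Ratio r(k) = 2*(k**3 + 9*k**2 + 22*k + 19)/(k**3 + 6*k**2 + 7*k + 5).
Normal form (A,B,C) = (2, 1, k**3 + 6*k**2 + 7*k + 5).
Need (2)·f(k+1) − (1)·f(k) = k**3 + 6*k**2 + 7*k + 5.
Bound: deg f ≤ 3.
Coefficient equations give f(k) = k**3 + k + 1.
Certificate R = B(k−1)f/C = (k**3 + k + 1)/(k**3 + 6*k**2 + 7*k + 5) gives s_k = 2**k*(k**3 + k + 1).
Check: Δs_k = 2**k*(-k**3 + k + 2*(k + 1)**3 + 3). ✓
s_(n+1) = 2**(n + 1)*(n**3 + 3*n**2 + 4*n + 3) and s_(1) = 6, so S(n) = 2*2**n*n**3 + 6*2**n*n**2 + 8*2**n*n + 6*2**n - 6.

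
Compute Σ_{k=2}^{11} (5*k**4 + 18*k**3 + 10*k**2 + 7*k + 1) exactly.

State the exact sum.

Σ = 283770

Ratio r(k) = (5*k**4 + 38*k**3 + 94*k**2 + 101*k + 41)/(5*k**4 + 18*k**3 + 10*k**2 + 7*k + 1).
Factor: A=1; B=1; C=k**4 + 18*k**3/5 + 2*k**2 + 7*k/5 + 1/5.
Key eq: (1)·f(k+1) = (1)·f(k) + (k**4 + 18*k**3/5 + 2*k**2 + 7*k/5 + 1/5).
d = 5 from the (0,0,4) case.
Match coefficients ⇒ f(k) = k*(k**4 + 2*k**3 - 4*k**2 + 3*k - 1)/5.
Get s_k = R·t_k = k*(k**4 + 2*k**3 - 4*k**2 + 3*k - 1) with R(k) = B(k−1)f(k)/C(k) = k*(k**4 + 2*k**3 - 4*k**2 + 3*k - 1)/(5*k**4 + 18*k**3 + 10*k**2 + 7*k + 1).
Verify: 5*k**4 + 18*k**3 + 10*k**2 + 7*k + 1 matches t_k.
Sum = s_(12) − s_(2); s_(12) = 283812, s_(2) = 42 ⇒ 283770.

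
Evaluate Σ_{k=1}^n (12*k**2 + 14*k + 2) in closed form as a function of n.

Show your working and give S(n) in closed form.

The ratio is (6*k**2 + 19*k + 14)/(6*k**2 + 7*k + 1).
Factor: A=1; B=1; C=k**2 + 7*k/6 + 1/6.
Set up (1)·f(k+1) − (1)·f(k) − (k**2 + 7*k/6 + 1/6) = 0.
d = 3 from the (0,0,2) case.
A polynomial solution: f(k) = k*(k + 1)*(4*k - 3)/12.
Then R = B(k−1)f/C = k*(4*k - 3)/(2*(6*k + 1)), so s_k = R(k)·t_k = k*(4*k**2 + k - 3).
Verify: 12*k**2 + 14*k + 2 matches t_k.
s_(n+1) = 4*n**3 + 13*n**2 + 11*n + 2 and s_(1) = 2, so S(n) = n*(4*n**2 + 13*n + 11).

S(n) = n*(4*n**2 + 13*n + 11)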